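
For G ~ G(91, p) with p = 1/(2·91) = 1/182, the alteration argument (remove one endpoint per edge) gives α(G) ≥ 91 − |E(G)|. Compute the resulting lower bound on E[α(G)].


E[|E(G)|] = C(91, 2)·p = 4095 · (1/182) = 45/2.
E[α(G)] ≥ n − E[|E(G)|] = 91 − 45/2 = 137/2.
Numerically: ≈ 68.5000.
(This is only a lower bound; the true E[α(G)] may be larger.)

E[α(G)] ≥ 137/2 ≈ 68.5000.


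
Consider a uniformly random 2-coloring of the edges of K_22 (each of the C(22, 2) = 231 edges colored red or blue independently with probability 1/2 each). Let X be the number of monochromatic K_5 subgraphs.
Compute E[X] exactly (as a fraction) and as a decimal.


Let X = Σ_S X_S over the C(22, 5) = 26334 subsets S of size 5, where X_S = 1 if the K_5 on S is monochromatic.
For a fixed S, the K_5 on S has C(5, 2) = 10 edges. P[all 10 edges red] = (1/2)^10, and likewise for blue, so P[monochromatic] = 2·(1/2)^10 = 2^{1 − 10} = 1/512.
By linearity of expectation: E[X] = C(22, 5) · 2^{1 − 10} = 26334 · 1/512 = 13167/256.
Numerically: E[X] ≈ 51.433594.

E[X] = C(22,5)·2^(1−C(5,2)) = 13167/256 ≈ 51.433594.


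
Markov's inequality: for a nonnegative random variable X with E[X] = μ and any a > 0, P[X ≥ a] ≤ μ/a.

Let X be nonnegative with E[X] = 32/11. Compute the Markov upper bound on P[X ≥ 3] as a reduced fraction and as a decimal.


μ = E[X] = 32/11, a = 3.
Markov: P[X ≥ 3] ≤ μ/a = (32/11)/3 = 32/33.
Numerically: ≈ 0.970.
(Since a = 3 > μ = 2.909, the bound 32/33 is < 1 and informative.)

P[X ≥ 3] ≤ 32/33 ≈ 0.970.


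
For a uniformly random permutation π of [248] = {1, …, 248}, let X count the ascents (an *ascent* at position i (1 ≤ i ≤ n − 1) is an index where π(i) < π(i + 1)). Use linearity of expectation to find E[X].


Write X = Σ X_I over i = 1, …, 247, with X_I the indicator of one ascent.
There are 247 indicators.
For each fixed i, the pair (π(i), π(i+1)) is a uniformly random ordered pair of distinct values from {1, …, 248}; by symmetry P[π(i) < π(i+1)] = 1/2.
By linearity: E[X] = 247 · (1/2) = (248 − 1) · (1/2) = 247/2 ≈ 123.50000.

E[X] = 247/2 = 123.50000.


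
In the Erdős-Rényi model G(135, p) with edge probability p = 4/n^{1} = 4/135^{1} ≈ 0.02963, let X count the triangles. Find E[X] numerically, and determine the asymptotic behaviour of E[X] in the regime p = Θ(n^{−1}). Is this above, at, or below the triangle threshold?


Number of potential triangles: C(135, 3) = 400995.
Each occurs with probability p³ ≈ (0.02963)³ ≈ 2.601229e-05.
By linearity: E[X] = C(135, 3)·p³ ≈ 400995 · 2.601229e-05 ≈ 10.4308.
Here α = 1, so p = 4/n is exactly at the triangle threshold p ~ 1/n. Asymptotically E[X] → c³/6 = 4³/6 = 32/3 ≈ 10.6667, a bounded constant. In this regime the triangle count is asymptotically Poisson(c³/6).

E[X] ≈ 10.4308; in regime p = Θ(1/n^{1}) E[X] stays bounded (at the triangle threshold p ~ 1/n).


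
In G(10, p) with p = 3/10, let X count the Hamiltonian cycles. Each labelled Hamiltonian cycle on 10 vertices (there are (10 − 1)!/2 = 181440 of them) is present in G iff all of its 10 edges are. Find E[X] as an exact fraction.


K_10 has (10 − 1)!/2 = 181440 labelled Hamiltonian cycles.
For each such Hamiltonian cycle H, let X_H = 1 if all 10 edges of H are present in G. Then P[X_H = 1] = p^{10} = (3/10)^{10} = 59049/10000000000.
By linearity of expectation: E[X] = Σ_H E[X_H] = 181440 · p^{10} = 181440 · 59049/10000000000 = 33480783/31250000.
Numerically: E[X] ≈ 1.071.

E[X] = 181440 · (3/10)^{10} = 33480783/31250000 ≈ 1.071.


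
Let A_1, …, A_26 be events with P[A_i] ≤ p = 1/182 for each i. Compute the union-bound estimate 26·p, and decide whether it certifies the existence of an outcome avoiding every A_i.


Union bound: P[∪_{i=1}^{26} A_i] ≤ Σ_i P[A_i] ≤ 26·p = 26·(1/182) = 1/7.
Numerically: 1/7 ≈ 0.142857.
Is 1/7 < 1? YES.
Since P[∪ A_i] ≤ 1/7 < 1, the complement has P[∩ A_i^c] ≥ 1 − 1/7 = 6/7 > 0, so some outcome avoids every A_i.

26·p = 1/7 ≈ 0.142857; existence CERTIFIED by the union bound.


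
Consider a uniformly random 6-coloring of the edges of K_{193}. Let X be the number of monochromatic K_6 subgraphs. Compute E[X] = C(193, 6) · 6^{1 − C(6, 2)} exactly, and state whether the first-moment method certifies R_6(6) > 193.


E[X] = C(193, 6) · 6^{1 − 15} = 66364016544 · 6^{−14} = 66364016544/78364164096.
As a reduced fraction: E[X] = 230430613/272097792 ≈ 0.8468669.
Is E[X] < 1? YES.
Since E[X] < 1, there exists a 6-coloring of K_{193} with no monochromatic K_6; hence R_6(6) > 193.

E[X] = 230430613/272097792 ≈ 0.8468669; E[X] < 1, so R_6(6) > 193.


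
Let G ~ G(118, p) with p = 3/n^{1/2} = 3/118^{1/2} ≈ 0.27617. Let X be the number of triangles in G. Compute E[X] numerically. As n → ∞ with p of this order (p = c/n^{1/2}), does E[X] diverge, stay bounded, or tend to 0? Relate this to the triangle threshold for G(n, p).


Number of potential triangles: C(118, 3) = 266916.
Each occurs with probability p³ ≈ (0.27617)³ ≈ 2.1063995e-02.
By linearity: E[X] = C(118, 3)·p³ ≈ 266916 · 2.1063995e-02 ≈ 5622.31742.
Since α = 1/2 < 1, p = c/n^{1/2} ≫ 1/n is above the triangle threshold p ~ 1/n. Asymptotically E[X] ~ (c³/6)·n^{3(1−α)} = (3³/6)·n^{1.5} → ∞; triangles are abundant w.h.p.

E[X] ≈ 5622.31742; in regime p = Θ(1/n^{1/2}) E[X] diverges (above the triangle threshold p ~ 1/n).


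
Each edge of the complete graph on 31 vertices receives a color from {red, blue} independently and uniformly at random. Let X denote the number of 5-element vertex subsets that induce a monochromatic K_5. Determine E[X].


Let X = Σ_S X_S over the C(31, 5) = 169911 subsets S of size 5, where X_S = 1 if the K_5 on S is monochromatic.
For a fixed S, the K_5 on S has C(5, 2) = 10 edges. P[all 10 edges red] = (1/2)^10, and likewise for blue, so P[monochromatic] = 2·(1/2)^10 = 2^{1 − 10} = 1/512.
Summing: E[X] = C(31, 5) · 2^{1 − 10} = 169911 · 1/512 = 169911/512.
Numerically: E[X] ≈ 331.857.

E[X] = C(31,5)·2^(1−C(5,2)) = 169911/512 ≈ 331.857.


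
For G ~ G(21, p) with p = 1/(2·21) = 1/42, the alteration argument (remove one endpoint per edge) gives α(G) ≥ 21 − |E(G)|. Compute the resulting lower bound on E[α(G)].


E[|E(G)|] = C(21, 2)·p = 210 · (1/42) = 5.
E[α(G)] ≥ n − E[|E(G)|] = 21 − 5 = 16.
Numerically: ≈ 16.00000.
(This is only a lower bound; the true E[α(G)] may be larger.)

E[α(G)] ≥ 16 ≈ 16.00000.


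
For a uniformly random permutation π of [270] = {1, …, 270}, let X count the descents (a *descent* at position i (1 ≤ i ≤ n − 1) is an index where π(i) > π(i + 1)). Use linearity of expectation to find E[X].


Write X = Σ X_I over i = 1, …, 269, with X_I the indicator of one descent.
There are 269 indicators.
For each fixed i, the pair (π(i), π(i+1)) is a uniformly random ordered pair of distinct values from {1, …, 270}; by symmetry P[π(i) > π(i+1)] = 1/2.
By linearity: E[X] = 269 · (1/2) = (270 − 1) · (1/2) = 269/2 ≈ 134.5000.

E[X] = 269/2 = 134.5000.


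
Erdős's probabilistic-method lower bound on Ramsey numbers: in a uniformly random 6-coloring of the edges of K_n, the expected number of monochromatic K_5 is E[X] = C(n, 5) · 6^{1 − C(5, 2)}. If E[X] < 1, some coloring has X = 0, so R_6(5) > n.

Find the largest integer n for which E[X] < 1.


We need C(n, 5) · 6^{1 − 10} < 1, i.e. C(n, 5) < 6^{10 − 1} = 10077696.
Check values of n near the boundary:
  n = 65: C(65, 5) = 8259888; 8259888 < 10077696? YES
  n = 66: C(66, 5) = 8936928; 8936928 < 10077696? YES
  n = 67: C(67, 5) = 9657648; 9657648 < 10077696? YES
  n = 68: C(68, 5) = 10424128; 10424128 < 10077696? NO
The largest n with C(n, 5) < 10077696 is n = 67 (where E[X] = 67067/69984 ≈ 0.95832). Hence R_6(5) > 67, i.e. R_6(5) ≥ 68.

Largest n = 67; hence R_6(5) > 67.


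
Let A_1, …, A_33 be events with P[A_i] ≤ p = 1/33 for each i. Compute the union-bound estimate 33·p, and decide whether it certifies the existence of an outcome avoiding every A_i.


Union bound: P[∪_{i=1}^{33} A_i] ≤ Σ_i P[A_i] ≤ 33·p = 33·(1/33) = 1.
Numerically: 1 ≈ 1.0000000.
Is 1 < 1? NO.
Since the bound 1 is ≥ 1, the union bound is uninformative here; it does NOT by itself certify existence.

33·p = 1 ≈ 1.0000000; existence NOT certified by the union bound.


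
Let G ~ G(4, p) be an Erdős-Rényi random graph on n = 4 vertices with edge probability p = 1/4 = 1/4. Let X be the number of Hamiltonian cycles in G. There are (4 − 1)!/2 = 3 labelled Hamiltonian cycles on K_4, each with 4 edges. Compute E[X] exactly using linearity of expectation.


K_4 has (4 − 1)!/2 = 3 labelled Hamiltonian cycles.
For each such Hamiltonian cycle H, let X_H = 1 if all 4 edges of H are present in G. Then P[X_H = 1] = p^{4} = (1/4)^{4} = 1/256.
By linearity: E[X] = Σ_H E[X_H] = 3 · p^{4} = 3 · 1/256 = 3/256.
Numerically: E[X] ≈ 0.0117188.

E[X] = 3 · (1/4)^{4} = 3/256 ≈ 0.0117188.


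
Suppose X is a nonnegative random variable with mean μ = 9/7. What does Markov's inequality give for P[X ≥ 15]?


μ = E[X] = 9/7, a = 15.
Markov: P[X ≥ 15] ≤ μ/a = (9/7)/15 = 3/35.
Numerically: ≈ 0.0857.
(Since a = 15 > μ = 1.2857, the bound 3/35 is < 1 and informative.)

P[X ≥ 15] ≤ 3/35 ≈ 0.0857.


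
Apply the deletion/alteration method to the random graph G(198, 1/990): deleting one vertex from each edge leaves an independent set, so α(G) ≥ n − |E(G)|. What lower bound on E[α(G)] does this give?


E[|E(G)|] = C(198, 2)·p = 19503 · (1/990) = 197/10.
E[α(G)] ≥ n − E[|E(G)|] = 198 − 197/10 = 1783/10.
Numerically: ≈ 178.300.
(This is only a lower bound; the true E[α(G)] may be larger.)

E[α(G)] ≥ 1783/10 ≈ 178.300.


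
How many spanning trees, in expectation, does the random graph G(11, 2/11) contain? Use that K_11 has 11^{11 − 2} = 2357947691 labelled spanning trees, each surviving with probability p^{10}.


K_11 has 11^{11 − 2} = 2357947691 labelled spanning trees.
For each such spanning tree H, let X_H = 1 if all 10 edges of H are present in G. Then P[X_H = 1] = p^{10} = (2/11)^{10} = 1024/25937424601.
By linearity: E[X] = Σ_H E[X_H] = 2357947691 · p^{10} = 2357947691 · 1024/25937424601 = 1024/11.
Numerically: E[X] ≈ 93.09.

E[X] = 2357947691 · (2/11)^{10} = 1024/11 ≈ 93.09.


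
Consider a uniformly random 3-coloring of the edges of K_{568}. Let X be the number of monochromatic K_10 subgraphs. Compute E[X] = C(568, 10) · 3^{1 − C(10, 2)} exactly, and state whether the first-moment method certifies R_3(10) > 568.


E[X] = C(568, 10) · 3^{1 − 45} = 889446337783744949208 · 3^{−44} = 889446337783744949208/984770902183611232881.
As a reduced fraction: E[X] = 98827370864860549912/109418989131512359209 ≈ 0.9032013.
Is E[X] < 1? YES.
Since E[X] < 1, there exists a 3-coloring of K_{568} with no monochromatic K_10; hence R_3(10) > 568.

E[X] = 98827370864860549912/109418989131512359209 ≈ 0.9032013; E[X] < 1, so R_3(10) > 568.


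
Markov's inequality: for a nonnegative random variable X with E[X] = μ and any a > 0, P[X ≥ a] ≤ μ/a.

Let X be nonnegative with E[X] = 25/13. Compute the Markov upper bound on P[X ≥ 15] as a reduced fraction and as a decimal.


μ = E[X] = 25/13, a = 15.
Markov: P[X ≥ 15] ≤ μ/a = (25/13)/15 = 5/39.
Numerically: ≈ 0.12821.
(Since a = 15 > μ = 1.92308, the bound 5/39 is < 1 and informative.)

P[X ≥ 15] ≤ 5/39 ≈ 0.12821.


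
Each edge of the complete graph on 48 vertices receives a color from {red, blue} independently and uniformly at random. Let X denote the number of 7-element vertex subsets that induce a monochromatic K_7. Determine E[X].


Let X = Σ_S X_S over the C(48, 7) = 73629072 subsets S of size 7, where X_S = 1 if the K_7 on S is monochromatic.
For a fixed S, the K_7 on S has C(7, 2) = 21 edges. P[all 21 edges red] = (1/2)^21, and likewise for blue, so P[monochromatic] = 2·(1/2)^21 = 2^{1 − 21} = 1/1048576.
Summing: E[X] = C(48, 7) · 2^{1 − 21} = 73629072 · 1/1048576 = 4601817/65536.
Numerically: E[X] ≈ 70.218.

E[X] = C(48,7)·2^(1−C(7,2)) = 4601817/65536 ≈ 70.218.


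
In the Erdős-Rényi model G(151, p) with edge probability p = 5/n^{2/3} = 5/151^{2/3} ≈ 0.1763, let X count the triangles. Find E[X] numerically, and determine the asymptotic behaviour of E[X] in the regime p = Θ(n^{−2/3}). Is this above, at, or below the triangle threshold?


Number of potential triangles: C(151, 3) = 562475.
Each occurs with probability p³ ≈ (0.1763)³ ≈ 5.482216e-03.
By linearity: E[X] = C(151, 3)·p³ ≈ 562475 · 5.482216e-03 ≈ 3083.6093.
Since α = 2/3 < 1, p = c/n^{2/3} ≫ 1/n is above the triangle threshold p ~ 1/n. Asymptotically E[X] ~ (c³/6)·n^{3(1−α)} = (5³/6)·n^{1} → ∞; triangles are abundant w.h.p.

E[X] ≈ 3083.6093; in regime p = Θ(1/n^{2/3}) E[X] diverges (above the triangle threshold p ~ 1/n).


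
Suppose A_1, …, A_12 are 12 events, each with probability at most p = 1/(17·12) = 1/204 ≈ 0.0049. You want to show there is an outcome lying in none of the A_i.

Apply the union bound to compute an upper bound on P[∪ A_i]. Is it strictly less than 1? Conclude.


Union bound: P[∪_{i=1}^{12} A_i] ≤ Σ_i P[A_i] ≤ 12·p = 12·(1/204) = 1/17.
Numerically: 1/17 ≈ 0.0588.
Is 1/17 < 1? YES.
Since P[∪ A_i] ≤ 1/17 < 1, the complement has P[∩ A_i^c] ≥ 1 − 1/17 = 16/17 > 0, so some outcome avoids every A_i.

12·p = 1/17 ≈ 0.0588; existence CERTIFIED by the union bound.


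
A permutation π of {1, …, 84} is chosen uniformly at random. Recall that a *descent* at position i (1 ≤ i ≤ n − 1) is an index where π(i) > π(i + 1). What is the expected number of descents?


Write X = Σ X_I over i = 1, …, 83, with X_I the indicator of one descent.
There are 83 indicators.
For each fixed i, the pair (π(i), π(i+1)) is a uniformly random ordered pair of distinct values from {1, …, 84}; by symmetry P[π(i) > π(i+1)] = 1/2.
By linearity: E[X] = 83 · (1/2) = (84 − 1) · (1/2) = 83/2 ≈ 41.50000.

E[X] = 83/2 = 41.50000.


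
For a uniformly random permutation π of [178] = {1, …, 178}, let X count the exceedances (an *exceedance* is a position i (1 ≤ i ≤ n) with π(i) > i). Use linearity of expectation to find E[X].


Write X = Σ_{i=1}^{178} X_i, where X_i = 1_{π(i) > i}.
For each fixed i, π(i) is uniform over {1, …, 178} (marginal of a uniform permutation), so P[π(i) > i] = (n − i)/n. Summing: Σ_{i=1}^{178} (n − i)/n = (0 + 1 + … + 177)/178 = 178(178 − 1)/(2·178) = (178 − 1)/2.
Hence E[X] = Σ_{i=1}^{178} (178 − i)/178 = 177/2 ≈ 88.500000.

E[X] = 177/2 = 88.500000.


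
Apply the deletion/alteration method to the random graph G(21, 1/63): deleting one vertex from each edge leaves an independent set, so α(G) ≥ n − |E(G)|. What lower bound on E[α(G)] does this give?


E[|E(G)|] = C(21, 2)·p = 210 · (1/63) = 10/3.
E[α(G)] ≥ n − E[|E(G)|] = 21 − 10/3 = 53/3.
Numerically: ≈ 17.6667.
(This is only a lower bound; the true E[α(G)] may be larger.)

E[α(G)] ≥ 53/3 ≈ 17.6667.


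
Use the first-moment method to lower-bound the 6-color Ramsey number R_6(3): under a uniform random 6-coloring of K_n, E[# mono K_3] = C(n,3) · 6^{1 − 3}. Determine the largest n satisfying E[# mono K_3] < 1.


We need C(n, 3) · 6^{1 − 3} < 1, i.e. C(n, 3) < 6^{3 − 1} = 36.
Check values of n near the boundary:
  n = 5: C(5, 3) = 10; 10 < 36? YES
  n = 6: C(6, 3) = 20; 20 < 36? YES
  n = 7: C(7, 3) = 35; 35 < 36? YES
  n = 8: C(8, 3) = 56; 56 < 36? NO
The largest n with C(n, 3) < 36 is n = 7 (where E[X] = 35/36 ≈ 0.9722222). Hence R_6(3) > 7, i.e. R_6(3) ≥ 8.

Largest n = 7; hence R_6(3) > 7.


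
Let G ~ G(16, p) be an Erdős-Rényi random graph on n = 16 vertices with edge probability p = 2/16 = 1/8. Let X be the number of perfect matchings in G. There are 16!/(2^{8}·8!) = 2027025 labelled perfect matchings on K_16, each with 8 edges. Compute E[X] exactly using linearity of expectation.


K_16 has 16!/(2^{8}·8!) = 2027025 labelled perfect matchings.
For each such perfect matching H, let X_H = 1 if all 8 edges of H are present in G. Then P[X_H = 1] = p^{8} = (1/8)^{8} = 1/16777216.
Summing the indicators: E[X] = Σ_H E[X_H] = 2027025 · p^{8} = 2027025 · 1/16777216 = 2027025/16777216.
Numerically: E[X] ≈ 0.1208.

E[X] = 2027025 · (1/8)^{8} = 2027025/16777216 ≈ 0.1208.


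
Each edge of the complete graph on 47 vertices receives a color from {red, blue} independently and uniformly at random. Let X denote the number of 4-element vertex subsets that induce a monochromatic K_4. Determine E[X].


Let X = Σ_S X_S over the C(47, 4) = 178365 subsets S of size 4, where X_S = 1 if the K_4 on S is monochromatic.
For a fixed S, the K_4 on S has C(4, 2) = 6 edges. P[all 6 edges red] = (1/2)^6, and likewise for blue, so P[monochromatic] = 2·(1/2)^6 = 2^{1 − 6} = 1/32.
By linearity: E[X] = C(47, 4) · 2^{1 − 6} = 178365 · 1/32 = 178365/32.
Numerically: E[X] ≈ 5573.9062.

E[X] = C(47,4)·2^(1−C(4,2)) = 178365/32 ≈ 5573.9062.


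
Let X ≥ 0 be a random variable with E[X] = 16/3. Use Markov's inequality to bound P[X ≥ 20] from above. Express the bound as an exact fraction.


μ = E[X] = 16/3, a = 20.
Markov: P[X ≥ 20] ≤ μ/a = (16/3)/20 = 4/15.
Numerically: ≈ 0.267.
(Since a = 20 > μ = 5.333, the bound 4/15 is < 1 and informative.)

P[X ≥ 20] ≤ 4/15 ≈ 0.267.


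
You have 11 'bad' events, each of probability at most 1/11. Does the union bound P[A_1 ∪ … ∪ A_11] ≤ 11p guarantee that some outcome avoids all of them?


Union bound: P[∪_{i=1}^{11} A_i] ≤ Σ_i P[A_i] ≤ 11·p = 11·(1/11) = 1.
Numerically: 1 ≈ 1.000.
Is 1 < 1? NO.
Since the bound 1 is ≥ 1, the union bound is uninformative here; it does NOT by itself certify existence.

11·p = 1 ≈ 1.000; existence NOT certified by the union bound.


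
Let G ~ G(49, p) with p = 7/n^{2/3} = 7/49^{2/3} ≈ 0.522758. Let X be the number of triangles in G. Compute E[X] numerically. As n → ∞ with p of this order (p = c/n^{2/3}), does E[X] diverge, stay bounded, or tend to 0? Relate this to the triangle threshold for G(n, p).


Number of potential triangles: C(49, 3) = 18424.
Each occurs with probability p³ ≈ (0.522758)³ ≈ 1.42857143e-01.
By linearity: E[X] = C(49, 3)·p³ ≈ 18424 · 1.42857143e-01 ≈ 2632.000000.
Since α = 2/3 < 1, p = c/n^{2/3} ≫ 1/n is above the triangle threshold p ~ 1/n. Asymptotically E[X] ~ (c³/6)·n^{3(1−α)} = (7³/6)·n^{1} → ∞; triangles are abundant w.h.p.

E[X] ≈ 2632.000000; in regime p = Θ(1/n^{2/3}) E[X] diverges (above the triangle threshold p ~ 1/n).


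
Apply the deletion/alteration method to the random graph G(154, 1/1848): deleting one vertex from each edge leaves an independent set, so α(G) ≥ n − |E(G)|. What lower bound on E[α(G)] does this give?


E[|E(G)|] = C(154, 2)·p = 11781 · (1/1848) = 51/8.
E[α(G)] ≥ n − E[|E(G)|] = 154 − 51/8 = 1181/8.
Numerically: ≈ 147.62500.
(This is only a lower bound; the true E[α(G)] may be larger.)

E[α(G)] ≥ 1181/8 ≈ 147.62500.


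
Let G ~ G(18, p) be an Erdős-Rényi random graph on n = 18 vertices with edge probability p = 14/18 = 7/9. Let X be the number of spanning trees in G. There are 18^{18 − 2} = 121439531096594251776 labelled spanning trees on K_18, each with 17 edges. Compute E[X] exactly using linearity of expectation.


K_18 has 18^{18 − 2} = 121439531096594251776 labelled spanning trees.
For each such spanning tree H, let X_H = 1 if all 17 edges of H are present in G. Then P[X_H = 1] = p^{17} = (7/9)^{17} = 232630513987207/16677181699666569.
By linearity of expectation: E[X] = Σ_H E[X_H] = 121439531096594251776 · p^{17} = 121439531096594251776 · 232630513987207/16677181699666569 = 15245673364665597952/9.
Numerically: E[X] ≈ 1.694e+18.

E[X] = 121439531096594251776 · (7/9)^{17} = 15245673364665597952/9 ≈ 1.694e+18.


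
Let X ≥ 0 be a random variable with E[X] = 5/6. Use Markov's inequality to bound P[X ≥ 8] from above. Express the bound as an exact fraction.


μ = E[X] = 5/6, a = 8.
Markov: P[X ≥ 8] ≤ μ/a = (5/6)/8 = 5/48.
Numerically: ≈ 0.104167.
(Since a = 8 > μ = 0.833333, the bound 5/48 is < 1 and informative.)

P[X ≥ 8] ≤ 5/48 ≈ 0.104167.


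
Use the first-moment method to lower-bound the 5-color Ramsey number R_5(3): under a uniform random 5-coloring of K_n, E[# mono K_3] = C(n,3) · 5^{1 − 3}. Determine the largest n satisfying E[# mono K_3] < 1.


We need C(n, 3) · 5^{1 − 3} < 1, i.e. C(n, 3) < 5^{3 − 1} = 25.
Check values of n near the boundary:
  n = 4: C(4, 3) = 4; 4 < 25? YES
  n = 5: C(5, 3) = 10; 10 < 25? YES
  n = 6: C(6, 3) = 20; 20 < 25? YES
  n = 7: C(7, 3) = 35; 35 < 25? NO
The largest n with C(n, 3) < 25 is n = 6 (where E[X] = 4/5 ≈ 0.80000). Hence R_5(3) > 6, i.e. R_5(3) ≥ 7.

Largest n = 6; hence R_5(3) > 6.


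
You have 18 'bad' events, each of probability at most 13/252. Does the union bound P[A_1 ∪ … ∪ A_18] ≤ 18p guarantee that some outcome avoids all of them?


Union bound: P[∪_{i=1}^{18} A_i] ≤ Σ_i P[A_i] ≤ 18·p = 18·(13/252) = 13/14.
Numerically: 13/14 ≈ 0.928571.
Is 13/14 < 1? YES.
Since P[∪ A_i] ≤ 13/14 < 1, the complement has P[∩ A_i^c] ≥ 1 − 13/14 = 1/14 > 0, so some outcome avoids every A_i.

18·p = 13/14 ≈ 0.928571; existence CERTIFIED by the union bound.


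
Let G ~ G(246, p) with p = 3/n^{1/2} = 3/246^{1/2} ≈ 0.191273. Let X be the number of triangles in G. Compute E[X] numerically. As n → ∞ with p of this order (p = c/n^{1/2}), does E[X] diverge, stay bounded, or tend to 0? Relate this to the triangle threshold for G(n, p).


Number of potential triangles: C(246, 3) = 2450980.
Each occurs with probability p³ ≈ (0.191273)³ ≈ 6.99779319e-03.
By linearity: E[X] = C(246, 3)·p³ ≈ 2450980 · 6.99779319e-03 ≈ 17151.451158.
Since α = 1/2 < 1, p = c/n^{1/2} ≫ 1/n is above the triangle threshold p ~ 1/n. Asymptotically E[X] ~ (c³/6)·n^{3(1−α)} = (3³/6)·n^{1.5} → ∞; triangles are abundant w.h.p.

E[X] ≈ 17151.451158; in regime p = Θ(1/n^{1/2}) E[X] diverges (above the triangle threshold p ~ 1/n).


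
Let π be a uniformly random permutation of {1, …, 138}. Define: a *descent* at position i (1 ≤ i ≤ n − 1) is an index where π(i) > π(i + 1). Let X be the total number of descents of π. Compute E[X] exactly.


Write X = Σ X_I over i = 1, …, 137, with X_I the indicator of one descent.
There are 137 indicators.
For each fixed i, the pair (π(i), π(i+1)) is a uniformly random ordered pair of distinct values from {1, …, 138}; by symmetry P[π(i) > π(i+1)] = 1/2.
By linearity: E[X] = 137 · (1/2) = (138 − 1) · (1/2) = 137/2 ≈ 68.500000.

E[X] = 137/2 = 68.500000.


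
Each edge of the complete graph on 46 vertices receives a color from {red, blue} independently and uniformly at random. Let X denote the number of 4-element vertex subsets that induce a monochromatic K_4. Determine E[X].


Let X = Σ_S X_S over the C(46, 4) = 163185 subsets S of size 4, where X_S = 1 if the K_4 on S is monochromatic.
For a fixed S, the K_4 on S has C(4, 2) = 6 edges. P[all 6 edges red] = (1/2)^6, and likewise for blue, so P[monochromatic] = 2·(1/2)^6 = 2^{1 − 6} = 1/32.
By linearity: E[X] = C(46, 4) · 2^{1 − 6} = 163185 · 1/32 = 163185/32.
Numerically: E[X] ≈ 5099.531250.

E[X] = C(46,4)·2^(1−C(4,2)) = 163185/32 ≈ 5099.531250.


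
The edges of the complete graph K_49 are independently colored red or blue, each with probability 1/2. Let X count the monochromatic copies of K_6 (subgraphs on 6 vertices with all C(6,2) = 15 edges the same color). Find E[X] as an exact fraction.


Let X = Σ_S X_S over the C(49, 6) = 13983816 subsets S of size 6, where X_S = 1 if the K_6 on S is monochromatic.
For a fixed S, the K_6 on S has C(6, 2) = 15 edges. P[all 15 edges red] = (1/2)^15, and likewise for blue, so P[monochromatic] = 2·(1/2)^15 = 2^{1 − 15} = 1/16384.
By linearity of expectation: E[X] = C(49, 6) · 2^{1 − 15} = 13983816 · 1/16384 = 1747977/2048.
Numerically: E[X] ≈ 853.504.

E[X] = C(49,6)·2^(1−C(6,2)) = 1747977/2048 ≈ 853.504.


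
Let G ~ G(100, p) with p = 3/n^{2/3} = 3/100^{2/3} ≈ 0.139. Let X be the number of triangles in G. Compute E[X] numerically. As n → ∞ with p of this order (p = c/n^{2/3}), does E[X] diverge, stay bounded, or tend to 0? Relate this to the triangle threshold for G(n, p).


Number of potential triangles: C(100, 3) = 161700.
Each occurs with probability p³ ≈ (0.139)³ ≈ 2.70000e-03.
By linearity: E[X] = C(100, 3)·p³ ≈ 161700 · 2.70000e-03 ≈ 436.590.
Since α = 2/3 < 1, p = c/n^{2/3} ≫ 1/n is above the triangle threshold p ~ 1/n. Asymptotically E[X] ~ (c³/6)·n^{3(1−α)} = (3³/6)·n^{1} → ∞; triangles are abundant w.h.p.

E[X] ≈ 436.590; in regime p = Θ(1/n^{2/3}) E[X] diverges (above the triangle threshold p ~ 1/n).


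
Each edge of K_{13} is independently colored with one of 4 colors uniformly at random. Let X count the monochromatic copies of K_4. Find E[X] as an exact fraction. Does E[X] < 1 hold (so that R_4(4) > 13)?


E[X] = C(13, 4) · 4^{1 − 6} = 715 · 4^{−5} = 715/1024.
As a reduced fraction: E[X] = 715/1024 ≈ 0.6982.
Is E[X] < 1? YES.
Since E[X] < 1, there exists a 4-coloring of K_{13} with no monochromatic K_4; hence R_4(4) > 13.

E[X] = 715/1024 ≈ 0.6982; E[X] < 1, so R_4(4) > 13.


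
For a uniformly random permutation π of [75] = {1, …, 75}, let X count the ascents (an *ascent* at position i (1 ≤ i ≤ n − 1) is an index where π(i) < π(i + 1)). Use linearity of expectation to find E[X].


Write X = Σ X_I over i = 1, …, 74, with X_I the indicator of one ascent.
There are 74 indicators.
For each fixed i, the pair (π(i), π(i+1)) is a uniformly random ordered pair of distinct values from {1, …, 75}; by symmetry P[π(i) < π(i+1)] = 1/2.
By linearity: E[X] = 74 · (1/2) = (75 − 1) · (1/2) = 37 ≈ 37.00000.

E[X] = 37 = 37.00000.


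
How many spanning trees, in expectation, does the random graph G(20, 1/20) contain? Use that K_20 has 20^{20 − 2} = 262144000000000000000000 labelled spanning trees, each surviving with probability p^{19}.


K_20 has 20^{20 − 2} = 262144000000000000000000 labelled spanning trees.
For each such spanning tree H, let X_H = 1 if all 19 edges of H are present in G. Then P[X_H = 1] = p^{19} = (1/20)^{19} = 1/5242880000000000000000000.
Summing the indicators: E[X] = Σ_H E[X_H] = 262144000000000000000000 · p^{19} = 262144000000000000000000 · 1/5242880000000000000000000 = 1/20.
Numerically: E[X] ≈ 0.05.

E[X] = 262144000000000000000000 · (1/20)^{19} = 1/20 ≈ 0.05.


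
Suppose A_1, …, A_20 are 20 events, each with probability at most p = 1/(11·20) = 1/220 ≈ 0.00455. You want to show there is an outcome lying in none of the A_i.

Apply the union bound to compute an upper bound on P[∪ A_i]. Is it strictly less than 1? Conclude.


Union bound: P[∪_{i=1}^{20} A_i] ≤ Σ_i P[A_i] ≤ 20·p = 20·(1/220) = 1/11.
Numerically: 1/11 ≈ 0.09091.
Is 1/11 < 1? YES.
Since P[∪ A_i] ≤ 1/11 < 1, the complement has P[∩ A_i^c] ≥ 1 − 1/11 = 10/11 > 0, so some outcome avoids every A_i.

20·p = 1/11 ≈ 0.09091; existence CERTIFIED by the union bound.


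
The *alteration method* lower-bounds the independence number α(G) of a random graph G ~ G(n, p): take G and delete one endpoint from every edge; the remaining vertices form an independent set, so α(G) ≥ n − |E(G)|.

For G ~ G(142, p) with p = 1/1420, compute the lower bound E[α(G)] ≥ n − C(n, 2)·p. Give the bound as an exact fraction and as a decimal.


E[|E(G)|] = C(142, 2)·p = 10011 · (1/1420) = 141/20.
E[α(G)] ≥ n − E[|E(G)|] = 142 − 141/20 = 2699/20.
Numerically: ≈ 134.950.
(This is only a lower bound; the true E[α(G)] may be larger.)

E[α(G)] ≥ 2699/20 ≈ 134.950.


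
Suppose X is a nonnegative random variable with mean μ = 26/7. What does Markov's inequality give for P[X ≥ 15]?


μ = E[X] = 26/7, a = 15.
Markov: P[X ≥ 15] ≤ μ/a = (26/7)/15 = 26/105.
Numerically: ≈ 0.248.
(Since a = 15 > μ = 3.714, the bound 26/105 is < 1 and informative.)

P[X ≥ 15] ≤ 26/105 ≈ 0.248.


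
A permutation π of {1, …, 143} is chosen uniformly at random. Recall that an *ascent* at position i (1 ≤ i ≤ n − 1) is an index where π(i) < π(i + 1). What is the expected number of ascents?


Write X = Σ X_I over i = 1, …, 142, with X_I the indicator of one ascent.
There are 142 indicators.
For each fixed i, the pair (π(i), π(i+1)) is a uniformly random ordered pair of distinct values from {1, …, 143}; by symmetry P[π(i) < π(i+1)] = 1/2.
By linearity: E[X] = 142 · (1/2) = (143 − 1) · (1/2) = 71 ≈ 71.0000.

E[X] = 71 = 71.0000.


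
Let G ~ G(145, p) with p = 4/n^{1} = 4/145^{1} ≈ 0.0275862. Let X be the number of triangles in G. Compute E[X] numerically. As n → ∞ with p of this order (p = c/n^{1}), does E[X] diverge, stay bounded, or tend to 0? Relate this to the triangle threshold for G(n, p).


Number of potential triangles: C(145, 3) = 497640.
Each occurs with probability p³ ≈ (0.0275862)³ ≈ 2.09930706e-05.
By linearity: E[X] = C(145, 3)·p³ ≈ 497640 · 2.09930706e-05 ≈ 10.446992.
Here α = 1, so p = 4/n is exactly at the triangle threshold p ~ 1/n. Asymptotically E[X] → c³/6 = 4³/6 = 32/3 ≈ 10.666667, a bounded constant. In this regime the triangle count is asymptotically Poisson(c³/6).

E[X] ≈ 10.446992; in regime p = Θ(1/n^{1}) E[X] stays bounded (at the triangle threshold p ~ 1/n).


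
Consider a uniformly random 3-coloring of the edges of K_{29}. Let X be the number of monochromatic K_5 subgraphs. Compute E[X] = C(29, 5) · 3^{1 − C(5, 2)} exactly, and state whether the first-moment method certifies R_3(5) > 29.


E[X] = C(29, 5) · 3^{1 − 10} = 118755 · 3^{−9} = 118755/19683.
As a reduced fraction: E[X] = 13195/2187 ≈ 6.0334.
Is E[X] < 1? NO.
Since E[X] ≥ 1, the first-moment bound is inconclusive at n = 29; it does NOT by itself certify R_3(5) > 29.

E[X] = 13195/2187 ≈ 6.0334; E[X] ≥ 1; first-moment method inconclusive here.


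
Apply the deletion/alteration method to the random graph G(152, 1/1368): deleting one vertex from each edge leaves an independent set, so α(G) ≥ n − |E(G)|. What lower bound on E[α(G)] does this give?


E[|E(G)|] = C(152, 2)·p = 11476 · (1/1368) = 151/18.
E[α(G)] ≥ n − E[|E(G)|] = 152 − 151/18 = 2585/18.
Numerically: ≈ 143.611.
(This is only a lower bound; the true E[α(G)] may be larger.)

E[α(G)] ≥ 2585/18 ≈ 143.611.


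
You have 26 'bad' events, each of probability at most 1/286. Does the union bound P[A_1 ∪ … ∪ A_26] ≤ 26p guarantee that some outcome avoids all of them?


Union bound: P[∪_{i=1}^{26} A_i] ≤ Σ_i P[A_i] ≤ 26·p = 26·(1/286) = 1/11.
Numerically: 1/11 ≈ 0.090909.
Is 1/11 < 1? YES.
Since P[∪ A_i] ≤ 1/11 < 1, the complement has P[∩ A_i^c] ≥ 1 − 1/11 = 10/11 > 0, so some outcome avoids every A_i.

26·p = 1/11 ≈ 0.090909; existence CERTIFIED by the union bound.


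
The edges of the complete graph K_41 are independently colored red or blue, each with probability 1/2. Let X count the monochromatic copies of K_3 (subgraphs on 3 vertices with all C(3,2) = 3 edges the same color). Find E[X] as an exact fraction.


Let X = Σ_S X_S over the C(41, 3) = 10660 subsets S of size 3, where X_S = 1 if the K_3 on S is monochromatic.
For a fixed S, the K_3 on S has C(3, 2) = 3 edges. P[all 3 edges red] = (1/2)^3, and likewise for blue, so P[monochromatic] = 2·(1/2)^3 = 2^{1 − 3} = 1/4.
By linearity: E[X] = C(41, 3) · 2^{1 − 3} = 10660 · 1/4 = 2665.
Numerically: E[X] ≈ 2665.000000.

E[X] = C(41,3)·2^(1−C(3,2)) = 2665 ≈ 2665.000000.


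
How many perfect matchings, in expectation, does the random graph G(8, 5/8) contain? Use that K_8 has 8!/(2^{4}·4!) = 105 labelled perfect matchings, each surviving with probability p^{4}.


K_8 has 8!/(2^{4}·4!) = 105 labelled perfect matchings.
For each such perfect matching H, let X_H = 1 if all 4 edges of H are present in G. Then P[X_H = 1] = p^{4} = (5/8)^{4} = 625/4096.
Summing the indicators: E[X] = Σ_H E[X_H] = 105 · p^{4} = 105 · 625/4096 = 65625/4096.
Numerically: E[X] ≈ 16.022.

E[X] = 105 · (5/8)^{4} = 65625/4096 ≈ 16.022.


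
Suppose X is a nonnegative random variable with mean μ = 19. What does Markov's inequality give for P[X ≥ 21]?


μ = E[X] = 19, a = 21.
Markov: P[X ≥ 21] ≤ μ/a = (19)/21 = 19/21.
Numerically: ≈ 0.90476.
(Since a = 21 > μ = 19.00000, the bound 19/21 is < 1 and informative.)

P[X ≥ 21] ≤ 19/21 ≈ 0.90476.


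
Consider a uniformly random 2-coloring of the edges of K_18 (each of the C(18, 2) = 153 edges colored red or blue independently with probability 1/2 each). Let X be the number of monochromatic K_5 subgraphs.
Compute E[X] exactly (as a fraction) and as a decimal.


Let X = Σ_S X_S over the C(18, 5) = 8568 subsets S of size 5, where X_S = 1 if the K_5 on S is monochromatic.
For a fixed S, the K_5 on S has C(5, 2) = 10 edges. P[all 10 edges red] = (1/2)^10, and likewise for blue, so P[monochromatic] = 2·(1/2)^10 = 2^{1 − 10} = 1/512.
By linearity: E[X] = C(18, 5) · 2^{1 − 10} = 8568 · 1/512 = 1071/64.
Numerically: E[X] ≈ 16.7344.

E[X] = C(18,5)·2^(1−C(5,2)) = 1071/64 ≈ 16.7344.


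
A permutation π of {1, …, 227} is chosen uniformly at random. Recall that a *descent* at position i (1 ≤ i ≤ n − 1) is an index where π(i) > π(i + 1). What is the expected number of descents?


Write X = Σ X_I over i = 1, …, 226, with X_I the indicator of one descent.
There are 226 indicators.
For each fixed i, the pair (π(i), π(i+1)) is a uniformly random ordered pair of distinct values from {1, …, 227}; by symmetry P[π(i) > π(i+1)] = 1/2.
By linearity: E[X] = 226 · (1/2) = (227 − 1) · (1/2) = 113 ≈ 113.000000.

E[X] = 113 = 113.000000.


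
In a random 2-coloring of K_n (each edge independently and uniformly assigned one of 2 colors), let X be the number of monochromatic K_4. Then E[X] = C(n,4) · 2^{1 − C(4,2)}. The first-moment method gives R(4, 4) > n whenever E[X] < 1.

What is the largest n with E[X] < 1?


We need C(n, 4) · 2^{1 − 6} < 1, i.e. C(n, 4) < 2^{6 − 1} = 32.
Check values of n near the boundary:
  n = 5: C(5, 4) = 5; 5 < 32? YES
  n = 6: C(6, 4) = 15; 15 < 32? YES
  n = 7: C(7, 4) = 35; 35 < 32? NO
The largest n with C(n, 4) < 32 is n = 6 (where E[X] = 15/32 ≈ 0.4688). Hence R(4, 4) > 6, i.e. R(4, 4) ≥ 7.

Largest n = 6; hence R(4, 4) > 6.


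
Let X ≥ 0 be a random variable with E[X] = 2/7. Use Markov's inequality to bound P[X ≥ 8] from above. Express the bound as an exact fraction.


μ = E[X] = 2/7, a = 8.
Markov: P[X ≥ 8] ≤ μ/a = (2/7)/8 = 1/28.
Numerically: ≈ 0.036.
(Since a = 8 > μ = 0.286, the bound 1/28 is < 1 and informative.)

P[X ≥ 8] ≤ 1/28 ≈ 0.036.


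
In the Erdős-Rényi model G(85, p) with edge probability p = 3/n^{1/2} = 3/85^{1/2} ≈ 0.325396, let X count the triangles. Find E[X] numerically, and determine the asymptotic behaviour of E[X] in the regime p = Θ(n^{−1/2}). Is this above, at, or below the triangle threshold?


Number of potential triangles: C(85, 3) = 98770.
Each occurs with probability p³ ≈ (0.325396)³ ≈ 3.44536609e-02.
By linearity: E[X] = C(85, 3)·p³ ≈ 98770 · 3.44536609e-02 ≈ 3402.988092.
Since α = 1/2 < 1, p = c/n^{1/2} ≫ 1/n is above the triangle threshold p ~ 1/n. Asymptotically E[X] ~ (c³/6)·n^{3(1−α)} = (3³/6)·n^{1.5} → ∞; triangles are abundant w.h.p.

E[X] ≈ 3402.988092; in regime p = Θ(1/n^{1/2}) E[X] diverges (above the triangle threshold p ~ 1/n).


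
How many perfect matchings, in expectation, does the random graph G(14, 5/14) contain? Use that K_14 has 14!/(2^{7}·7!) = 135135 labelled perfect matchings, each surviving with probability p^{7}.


K_14 has 14!/(2^{7}·7!) = 135135 labelled perfect matchings.
For each such perfect matching H, let X_H = 1 if all 7 edges of H are present in G. Then P[X_H = 1] = p^{7} = (5/14)^{7} = 78125/105413504.
Summing the indicators: E[X] = Σ_H E[X_H] = 135135 · p^{7} = 135135 · 78125/105413504 = 1508203125/15059072.
Numerically: E[X] ≈ 100.2.

E[X] = 135135 · (5/14)^{7} = 1508203125/15059072 ≈ 100.2.


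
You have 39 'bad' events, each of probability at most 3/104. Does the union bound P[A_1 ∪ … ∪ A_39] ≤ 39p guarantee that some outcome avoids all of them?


Union bound: P[∪_{i=1}^{39} A_i] ≤ Σ_i P[A_i] ≤ 39·p = 39·(3/104) = 9/8.
Numerically: 9/8 ≈ 1.12500.
Is 9/8 < 1? NO.
Since the bound 9/8 is ≥ 1, the union bound is uninformative here; it does NOT by itself certify existence.

39·p = 9/8 ≈ 1.12500; existence NOT certified by the union bound.


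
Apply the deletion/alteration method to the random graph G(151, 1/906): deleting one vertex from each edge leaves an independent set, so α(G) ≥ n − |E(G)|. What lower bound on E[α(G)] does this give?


E[|E(G)|] = C(151, 2)·p = 11325 · (1/906) = 25/2.
E[α(G)] ≥ n − E[|E(G)|] = 151 − 25/2 = 277/2.
Numerically: ≈ 138.500000.
(This is only a lower bound; the true E[α(G)] may be larger.)

E[α(G)] ≥ 277/2 ≈ 138.500000.


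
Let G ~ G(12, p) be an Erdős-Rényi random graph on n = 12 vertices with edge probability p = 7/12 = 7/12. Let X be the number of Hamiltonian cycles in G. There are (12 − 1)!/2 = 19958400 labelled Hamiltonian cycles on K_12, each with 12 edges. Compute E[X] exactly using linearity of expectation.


K_12 has (12 − 1)!/2 = 19958400 labelled Hamiltonian cycles.
For each such Hamiltonian cycle H, let X_H = 1 if all 12 edges of H are present in G. Then P[X_H = 1] = p^{12} = (7/12)^{12} = 13841287201/8916100448256.
By linearity: E[X] = Σ_H E[X_H] = 19958400 · p^{12} = 19958400 · 13841287201/8916100448256 = 26644477861925/859963392.
Numerically: E[X] ≈ 3.1e+04.

E[X] = 19958400 · (7/12)^{12} = 26644477861925/859963392 ≈ 3.1e+04.


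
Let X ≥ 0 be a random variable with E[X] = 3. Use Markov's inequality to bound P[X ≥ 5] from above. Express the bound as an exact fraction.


μ = E[X] = 3, a = 5.
Markov: P[X ≥ 5] ≤ μ/a = (3)/5 = 3/5.
Numerically: ≈ 0.60000.
(Since a = 5 > μ = 3.00000, the bound 3/5 is < 1 and informative.)

P[X ≥ 5] ≤ 3/5 ≈ 0.60000.


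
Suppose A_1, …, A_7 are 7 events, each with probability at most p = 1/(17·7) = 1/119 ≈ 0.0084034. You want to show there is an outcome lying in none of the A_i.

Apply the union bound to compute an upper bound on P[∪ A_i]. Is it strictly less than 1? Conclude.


Union bound: P[∪_{i=1}^{7} A_i] ≤ Σ_i P[A_i] ≤ 7·p = 7·(1/119) = 1/17.
Numerically: 1/17 ≈ 0.0588235.
Is 1/17 < 1? YES.
Since P[∪ A_i] ≤ 1/17 < 1, the complement has P[∩ A_i^c] ≥ 1 − 1/17 = 16/17 > 0, so some outcome avoids every A_i.

7·p = 1/17 ≈ 0.0588235; existence CERTIFIED by the union bound.


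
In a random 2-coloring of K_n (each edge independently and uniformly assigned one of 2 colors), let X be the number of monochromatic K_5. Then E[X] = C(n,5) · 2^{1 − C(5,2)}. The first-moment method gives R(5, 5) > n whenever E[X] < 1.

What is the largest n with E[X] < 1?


We need C(n, 5) · 2^{1 − 10} < 1, i.e. C(n, 5) < 2^{10 − 1} = 512.
Check values of n near the boundary:
  n = 6: C(6, 5) = 6; 6 < 512? YES
  n = 7: C(7, 5) = 21; 21 < 512? YES
  n = 8: C(8, 5) = 56; 56 < 512? YES
  n = 9: C(9, 5) = 126; 126 < 512? YES
  n = 10: C(10, 5) = 252; 252 < 512? YES
  n = 11: C(11, 5) = 462; 462 < 512? YES
  n = 12: C(12, 5) = 792; 792 < 512? NO
  n = 13: C(13, 5) = 1287; 1287 < 512? NO
The largest n with C(n, 5) < 512 is n = 11 (where E[X] = 231/256 ≈ 0.9023438). Hence R(5, 5) > 11, i.e. R(5, 5) ≥ 12.

Largest n = 11; hence R(5, 5) > 11.


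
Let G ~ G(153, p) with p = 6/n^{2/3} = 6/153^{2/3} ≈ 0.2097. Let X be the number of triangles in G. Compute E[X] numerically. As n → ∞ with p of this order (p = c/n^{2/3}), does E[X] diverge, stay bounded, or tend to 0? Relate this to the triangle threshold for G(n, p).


Number of potential triangles: C(153, 3) = 585276.
Each occurs with probability p³ ≈ (0.2097)³ ≈ 9.227220e-03.
By linearity: E[X] = C(153, 3)·p³ ≈ 585276 · 9.227220e-03 ≈ 5400.4706.
Since α = 2/3 < 1, p = c/n^{2/3} ≫ 1/n is above the triangle threshold p ~ 1/n. Asymptotically E[X] ~ (c³/6)·n^{3(1−α)} = (6³/6)·n^{1} → ∞; triangles are abundant w.h.p.

E[X] ≈ 5400.4706; in regime p = Θ(1/n^{2/3}) E[X] diverges (above the triangle threshold p ~ 1/n).
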